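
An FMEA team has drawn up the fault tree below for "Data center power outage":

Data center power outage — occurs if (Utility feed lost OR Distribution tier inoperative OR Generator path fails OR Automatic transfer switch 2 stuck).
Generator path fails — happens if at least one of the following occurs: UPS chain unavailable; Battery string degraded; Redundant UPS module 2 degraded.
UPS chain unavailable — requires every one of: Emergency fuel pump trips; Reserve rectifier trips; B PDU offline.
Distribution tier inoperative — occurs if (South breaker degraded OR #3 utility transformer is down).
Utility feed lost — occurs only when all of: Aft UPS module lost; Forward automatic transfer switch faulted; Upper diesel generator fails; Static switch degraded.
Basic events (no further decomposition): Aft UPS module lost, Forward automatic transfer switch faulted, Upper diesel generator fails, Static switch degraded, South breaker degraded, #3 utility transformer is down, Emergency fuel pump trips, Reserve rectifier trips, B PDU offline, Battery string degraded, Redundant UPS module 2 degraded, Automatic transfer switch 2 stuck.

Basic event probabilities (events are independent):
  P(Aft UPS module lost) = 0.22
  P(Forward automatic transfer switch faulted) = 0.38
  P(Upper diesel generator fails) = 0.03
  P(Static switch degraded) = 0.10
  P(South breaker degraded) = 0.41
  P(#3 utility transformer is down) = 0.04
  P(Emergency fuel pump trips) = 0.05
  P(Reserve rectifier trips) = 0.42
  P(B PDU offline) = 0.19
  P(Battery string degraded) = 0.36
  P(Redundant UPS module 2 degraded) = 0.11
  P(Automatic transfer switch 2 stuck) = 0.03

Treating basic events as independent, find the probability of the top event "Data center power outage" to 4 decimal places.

P(Utility feed lost) [AND] = 0.22 × 0.38 × 0.03 × 0.10 = 0.000251
P(Distribution tier inoperative) [OR] = 1 − (1−0.41) × (1−0.04) = 0.433600
P(UPS chain unavailable) [AND] = 0.05 × 0.42 × 0.19 = 0.003990
P(Generator path fails) [OR] = 1 − (1−0.003990) × (1−0.36) × (1−0.11) = 0.432673
P(Data center power outage) [OR] = 1 − (1−0.000251) × (1−0.433600) × (1−0.432673) × (1−0.03) = 0.688384
Rounded to 4 decimal places: P(Data center power outage) ≈ 0.6884.

0.6884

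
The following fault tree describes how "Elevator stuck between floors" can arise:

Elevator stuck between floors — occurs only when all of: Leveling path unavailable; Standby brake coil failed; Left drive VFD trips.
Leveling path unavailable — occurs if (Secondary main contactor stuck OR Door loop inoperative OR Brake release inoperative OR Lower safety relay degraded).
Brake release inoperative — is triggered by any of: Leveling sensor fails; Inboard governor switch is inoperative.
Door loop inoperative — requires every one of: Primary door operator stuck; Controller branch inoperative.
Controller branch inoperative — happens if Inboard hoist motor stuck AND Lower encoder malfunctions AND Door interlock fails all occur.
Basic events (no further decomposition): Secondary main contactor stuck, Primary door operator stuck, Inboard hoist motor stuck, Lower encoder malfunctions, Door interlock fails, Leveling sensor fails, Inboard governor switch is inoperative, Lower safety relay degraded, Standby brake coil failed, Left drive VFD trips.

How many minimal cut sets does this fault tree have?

Controller branch inoperative [AND]: one cut set from each child combined → 1 × 1 × 1 = 1 cut set(s).
Door loop inoperative [AND]: one cut set from each child combined → 1 × 1 = 1 cut set(s).
Brake release inoperative [OR]: union of children's cut sets → 2 cut set(s).
Leveling path unavailable [OR]: union of children's cut sets → 5 cut set(s).
Elevator stuck between floors [AND]: one cut set from each child combined → 5 × 1 × 1 = 5 cut set(s).
Minimal cut sets: {Left drive VFD trips, Secondary main contactor stuck, Standby brake coil failed}; {Door interlock fails, Inboard hoist motor stuck, Left drive VFD trips, Lower encoder malfunctions, Primary door operator stuck, Standby brake coil failed}; {Left drive VFD trips, Leveling sensor fails, Standby brake coil failed}; {Inboard governor switch is inoperative, Left drive VFD trips, Standby brake coil failed}; {Left drive VFD trips, Lower safety relay degraded, Standby brake coil failed}.

5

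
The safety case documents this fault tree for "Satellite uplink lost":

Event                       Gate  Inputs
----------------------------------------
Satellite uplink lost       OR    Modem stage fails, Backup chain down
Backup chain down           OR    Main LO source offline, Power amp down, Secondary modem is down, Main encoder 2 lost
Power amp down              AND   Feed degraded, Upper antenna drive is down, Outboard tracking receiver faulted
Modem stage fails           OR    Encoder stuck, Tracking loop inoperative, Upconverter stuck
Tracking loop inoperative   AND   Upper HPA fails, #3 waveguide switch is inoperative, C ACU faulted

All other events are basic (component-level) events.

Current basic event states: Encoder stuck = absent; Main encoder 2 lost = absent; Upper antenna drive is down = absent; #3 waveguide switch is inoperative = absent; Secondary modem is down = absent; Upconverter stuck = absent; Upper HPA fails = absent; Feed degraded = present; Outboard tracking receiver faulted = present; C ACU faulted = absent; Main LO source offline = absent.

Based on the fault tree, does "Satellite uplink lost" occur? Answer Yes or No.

Tracking loop inoperative [AND]: Upper HPA fails=not, #3 waveguide switch is inoperative=not, C ACU faulted=not → not all inputs occur → does not occur.
Modem stage fails [OR]: Encoder stuck=not, Tracking loop inoperative=not, Upconverter stuck=not → no input occurs → does not occur.
Power amp down [AND]: Feed degraded=occurs, Upper antenna drive is down=not, Outboard tracking receiver faulted=occurs → not all inputs occur → does not occur.
Backup chain down [OR]: Main LO source offline=not, Power amp down=not, Secondary modem is down=not, Main encoder 2 lost=not → no input occurs → does not occur.
Satellite uplink lost [OR]: Modem stage fails=not, Backup chain down=not → no input occurs → does not occur.

No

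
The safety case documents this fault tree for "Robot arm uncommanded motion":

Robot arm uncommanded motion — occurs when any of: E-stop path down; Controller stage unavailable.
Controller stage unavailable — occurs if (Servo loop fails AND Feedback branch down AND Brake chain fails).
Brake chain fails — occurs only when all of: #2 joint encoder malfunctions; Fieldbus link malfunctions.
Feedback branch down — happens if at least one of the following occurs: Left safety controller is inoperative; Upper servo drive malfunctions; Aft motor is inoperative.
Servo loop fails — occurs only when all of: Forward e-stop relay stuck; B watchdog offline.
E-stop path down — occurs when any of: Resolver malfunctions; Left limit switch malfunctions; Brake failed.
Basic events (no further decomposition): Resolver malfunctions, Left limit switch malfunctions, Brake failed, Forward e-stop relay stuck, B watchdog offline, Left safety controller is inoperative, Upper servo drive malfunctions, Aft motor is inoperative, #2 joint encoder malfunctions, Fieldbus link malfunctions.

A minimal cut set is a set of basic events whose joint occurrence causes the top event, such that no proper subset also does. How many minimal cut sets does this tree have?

6

E-stop path down [OR]: union of children's cut sets → 3 cut set(s).
Servo loop fails [AND]: one cut set from each child combined → 1 × 1 = 1 cut set(s).
Feedback branch down [OR]: union of children's cut sets → 3 cut set(s).
Brake chain fails [AND]: one cut set from each child combined → 1 × 1 = 1 cut set(s).
Controller stage unavailable [AND]: one cut set from each child combined → 1 × 3 × 1 = 3 cut set(s).
Robot arm uncommanded motion [OR]: union of children's cut sets → 6 cut set(s).
Minimal cut sets: {Resolver malfunctions}; {Left limit switch malfunctions}; {Brake failed}; {#2 joint encoder malfunctions, B watchdog offline, Fieldbus link malfunctions, Forward e-stop relay stuck, Left safety controller is inoperative}; {#2 joint encoder malfunctions, B watchdog offline, Fieldbus link malfunctions, Forward e-stop relay stuck, Upper servo drive malfunctions}; {#2 joint encoder malfunctions, Aft motor is inoperative, B watchdog offline, Fieldbus link malfunctions, Forward e-stop relay stuck}.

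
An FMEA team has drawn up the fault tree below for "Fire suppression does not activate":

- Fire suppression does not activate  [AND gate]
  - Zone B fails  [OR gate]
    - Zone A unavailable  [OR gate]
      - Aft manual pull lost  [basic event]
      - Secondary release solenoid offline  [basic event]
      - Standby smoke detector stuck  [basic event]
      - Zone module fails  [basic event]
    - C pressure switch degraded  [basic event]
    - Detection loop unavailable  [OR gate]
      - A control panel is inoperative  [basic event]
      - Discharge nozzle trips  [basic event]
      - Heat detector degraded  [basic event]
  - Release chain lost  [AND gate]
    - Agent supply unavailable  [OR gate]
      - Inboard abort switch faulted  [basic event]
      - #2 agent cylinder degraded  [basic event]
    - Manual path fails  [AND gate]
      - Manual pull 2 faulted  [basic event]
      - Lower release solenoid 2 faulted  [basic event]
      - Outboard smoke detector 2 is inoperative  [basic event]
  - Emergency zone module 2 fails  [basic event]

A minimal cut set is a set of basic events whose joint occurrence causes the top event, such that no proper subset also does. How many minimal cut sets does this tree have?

16

Zone A unavailable [OR]: union of children's cut sets → 4 cut set(s).
Detection loop unavailable [OR]: union of children's cut sets → 3 cut set(s).
Zone B fails [OR]: union of children's cut sets → 8 cut set(s).
Agent supply unavailable [OR]: union of children's cut sets → 2 cut set(s).
Manual path fails [AND]: one cut set from each child combined → 1 × 1 × 1 = 1 cut set(s).
Release chain lost [AND]: one cut set from each child combined → 2 × 1 = 2 cut set(s).
Fire suppression does not activate [AND]: one cut set from each child combined → 8 × 2 × 1 = 16 cut set(s).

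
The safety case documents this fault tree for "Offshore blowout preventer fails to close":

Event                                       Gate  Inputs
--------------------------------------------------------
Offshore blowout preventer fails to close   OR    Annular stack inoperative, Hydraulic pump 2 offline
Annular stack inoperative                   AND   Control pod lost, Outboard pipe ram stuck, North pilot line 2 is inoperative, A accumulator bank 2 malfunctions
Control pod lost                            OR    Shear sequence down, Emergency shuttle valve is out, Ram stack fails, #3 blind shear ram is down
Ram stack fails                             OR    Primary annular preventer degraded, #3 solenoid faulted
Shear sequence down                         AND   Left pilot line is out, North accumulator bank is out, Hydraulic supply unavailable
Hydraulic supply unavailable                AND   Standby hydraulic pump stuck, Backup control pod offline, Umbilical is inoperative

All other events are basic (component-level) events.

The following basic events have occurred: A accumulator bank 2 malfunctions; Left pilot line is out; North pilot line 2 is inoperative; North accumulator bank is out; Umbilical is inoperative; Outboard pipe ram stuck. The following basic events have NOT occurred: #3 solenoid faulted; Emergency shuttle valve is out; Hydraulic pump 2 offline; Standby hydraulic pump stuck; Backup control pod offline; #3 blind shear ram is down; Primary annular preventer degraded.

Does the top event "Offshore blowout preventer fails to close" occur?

No

Hydraulic supply unavailable [AND]: Standby hydraulic pump stuck=not, Backup control pod offline=not, Umbilical is inoperative=occurs → not all inputs occur → does not occur.
Shear sequence down [AND]: Left pilot line is out=occurs, North accumulator bank is out=occurs, Hydraulic supply unavailable=not → not all inputs occur → does not occur.
Ram stack fails [OR]: Primary annular preventer degraded=not, #3 solenoid faulted=not → no input occurs → does not occur.
Control pod lost [OR]: Shear sequence down=not, Emergency shuttle valve is out=not, Ram stack fails=not, #3 blind shear ram is down=not → no input occurs → does not occur.
Annular stack inoperative [AND]: Control pod lost=not, Outboard pipe ram stuck=occurs, North pilot line 2 is inoperative=occurs, A accumulator bank 2 malfunctions=occurs → not all inputs occur → does not occur.
Offshore blowout preventer fails to close [OR]: Annular stack inoperative=not, Hydraulic pump 2 offline=not → no input occurs → does not occur.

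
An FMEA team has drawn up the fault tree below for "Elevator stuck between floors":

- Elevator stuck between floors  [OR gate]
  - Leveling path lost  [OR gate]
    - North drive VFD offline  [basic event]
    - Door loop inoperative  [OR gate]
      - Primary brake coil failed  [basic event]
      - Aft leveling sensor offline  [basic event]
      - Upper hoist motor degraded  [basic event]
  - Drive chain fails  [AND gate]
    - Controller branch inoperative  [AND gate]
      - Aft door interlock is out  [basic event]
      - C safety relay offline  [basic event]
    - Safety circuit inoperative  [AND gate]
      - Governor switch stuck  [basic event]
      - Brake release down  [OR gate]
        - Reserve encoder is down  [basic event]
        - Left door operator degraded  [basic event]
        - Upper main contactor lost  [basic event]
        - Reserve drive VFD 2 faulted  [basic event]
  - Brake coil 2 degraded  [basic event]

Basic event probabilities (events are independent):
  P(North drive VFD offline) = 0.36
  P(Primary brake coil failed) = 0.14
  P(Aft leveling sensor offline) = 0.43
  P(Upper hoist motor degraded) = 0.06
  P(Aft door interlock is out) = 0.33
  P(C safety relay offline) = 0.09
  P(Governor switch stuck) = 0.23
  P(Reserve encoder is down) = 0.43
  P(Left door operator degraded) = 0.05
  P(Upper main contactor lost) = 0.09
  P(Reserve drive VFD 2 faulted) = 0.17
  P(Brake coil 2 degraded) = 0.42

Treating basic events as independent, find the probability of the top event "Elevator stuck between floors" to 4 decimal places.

0.8296

P(Door loop inoperative) [OR] = 1 − (1−0.14) × (1−0.43) × (1−0.06) = 0.539212
P(Leveling path lost) [OR] = 1 − (1−0.36) × (1−0.539212) = 0.705096
P(Controller branch inoperative) [AND] = 0.33 × 0.09 = 0.029700
P(Brake release down) [OR] = 1 − (1−0.43) × (1−0.05) × (1−0.09) × (1−0.17) = 0.591005
P(Safety circuit inoperative) [AND] = 0.23 × 0.591005 = 0.135931
P(Drive chain fails) [AND] = 0.029700 × 0.135931 = 0.004037
P(Elevator stuck between floors) [OR] = 1 − (1−0.705096) × (1−0.004037) × (1−0.42) = 0.829646
Rounded to 4 decimal places: P(Elevator stuck between floors) ≈ 0.8296.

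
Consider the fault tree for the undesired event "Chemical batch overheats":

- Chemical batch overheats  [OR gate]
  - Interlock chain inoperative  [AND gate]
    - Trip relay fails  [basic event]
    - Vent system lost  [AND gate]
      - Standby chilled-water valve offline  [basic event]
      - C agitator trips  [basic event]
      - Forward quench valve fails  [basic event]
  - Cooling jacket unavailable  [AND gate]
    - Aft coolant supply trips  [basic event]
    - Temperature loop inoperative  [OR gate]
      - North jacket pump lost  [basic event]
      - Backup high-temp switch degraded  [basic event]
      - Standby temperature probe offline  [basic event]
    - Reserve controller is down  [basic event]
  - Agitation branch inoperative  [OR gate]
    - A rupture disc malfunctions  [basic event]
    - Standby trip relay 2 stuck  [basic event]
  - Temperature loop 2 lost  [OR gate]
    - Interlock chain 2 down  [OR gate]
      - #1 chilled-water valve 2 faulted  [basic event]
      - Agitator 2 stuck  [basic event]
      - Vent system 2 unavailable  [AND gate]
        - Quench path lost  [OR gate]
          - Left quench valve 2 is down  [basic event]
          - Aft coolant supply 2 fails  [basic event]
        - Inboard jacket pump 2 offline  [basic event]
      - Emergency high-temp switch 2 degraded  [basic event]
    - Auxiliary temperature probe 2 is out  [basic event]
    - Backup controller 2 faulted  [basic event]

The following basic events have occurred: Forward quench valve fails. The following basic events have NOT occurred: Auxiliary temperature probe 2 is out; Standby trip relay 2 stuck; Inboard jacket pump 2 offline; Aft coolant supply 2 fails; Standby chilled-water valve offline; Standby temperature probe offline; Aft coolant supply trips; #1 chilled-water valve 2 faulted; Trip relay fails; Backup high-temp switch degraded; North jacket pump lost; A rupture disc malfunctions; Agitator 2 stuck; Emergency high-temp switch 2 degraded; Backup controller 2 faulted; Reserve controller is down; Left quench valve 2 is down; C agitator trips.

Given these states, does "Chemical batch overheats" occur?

No

Vent system lost [AND]: Standby chilled-water valve offline=not, C agitator trips=not, Forward quench valve fails=occurs → not all inputs occur → does not occur.
Interlock chain inoperative [AND]: Trip relay fails=not, Vent system lost=not → not all inputs occur → does not occur.
Temperature loop inoperative [OR]: North jacket pump lost=not, Backup high-temp switch degraded=not, Standby temperature probe offline=not → no input occurs → does not occur.
Cooling jacket unavailable [AND]: Aft coolant supply trips=not, Temperature loop inoperative=not, Reserve controller is down=not → not all inputs occur → does not occur.
Agitation branch inoperative [OR]: A rupture disc malfunctions=not, Standby trip relay 2 stuck=not → no input occurs → does not occur.
Quench path lost [OR]: Left quench valve 2 is down=not, Aft coolant supply 2 fails=not → no input occurs → does not occur.
Vent system 2 unavailable [AND]: Quench path lost=not, Inboard jacket pump 2 offline=not → not all inputs occur → does not occur.
Interlock chain 2 down [OR]: #1 chilled-water valve 2 faulted=not, Agitator 2 stuck=not, Vent system 2 unavailable=not, Emergency high-temp switch 2 degraded=not → no input occurs → does not occur.
Temperature loop 2 lost [OR]: Interlock chain 2 down=not, Auxiliary temperature probe 2 is out=not, Backup controller 2 faulted=not → no input occurs → does not occur.
Chemical batch overheats [OR]: Interlock chain inoperative=not, Cooling jacket unavailable=not, Agitation branch inoperative=not, Temperature loop 2 lost=not → no input occurs → does not occur.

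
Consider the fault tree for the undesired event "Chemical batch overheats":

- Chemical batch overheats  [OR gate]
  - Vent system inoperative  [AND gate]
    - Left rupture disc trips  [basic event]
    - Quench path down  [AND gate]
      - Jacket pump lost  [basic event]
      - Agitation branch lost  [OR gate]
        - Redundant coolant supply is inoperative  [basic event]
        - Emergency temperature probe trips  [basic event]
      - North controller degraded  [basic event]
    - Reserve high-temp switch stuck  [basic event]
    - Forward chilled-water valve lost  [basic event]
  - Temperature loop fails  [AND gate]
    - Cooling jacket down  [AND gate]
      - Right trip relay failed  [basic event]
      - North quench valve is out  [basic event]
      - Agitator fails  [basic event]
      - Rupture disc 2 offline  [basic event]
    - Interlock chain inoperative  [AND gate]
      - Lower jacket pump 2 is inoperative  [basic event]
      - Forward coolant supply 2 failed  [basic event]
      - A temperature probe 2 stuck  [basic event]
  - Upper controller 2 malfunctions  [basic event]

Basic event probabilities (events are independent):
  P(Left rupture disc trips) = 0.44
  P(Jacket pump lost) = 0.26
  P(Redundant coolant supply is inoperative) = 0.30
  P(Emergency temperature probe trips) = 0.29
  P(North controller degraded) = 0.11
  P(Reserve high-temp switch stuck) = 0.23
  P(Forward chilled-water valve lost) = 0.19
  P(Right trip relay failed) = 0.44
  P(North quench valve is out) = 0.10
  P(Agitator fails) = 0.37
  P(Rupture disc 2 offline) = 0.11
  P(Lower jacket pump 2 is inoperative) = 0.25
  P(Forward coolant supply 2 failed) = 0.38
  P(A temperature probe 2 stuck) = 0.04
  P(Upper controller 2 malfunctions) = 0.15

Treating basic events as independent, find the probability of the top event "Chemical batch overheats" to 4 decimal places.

P(Agitation branch lost) [OR] = 1 − (1−0.30) × (1−0.29) = 0.503000
P(Quench path down) [AND] = 0.26 × 0.503000 × 0.11 = 0.014386
P(Vent system inoperative) [AND] = 0.44 × 0.014386 × 0.23 × 0.19 = 0.000277
P(Cooling jacket down) [AND] = 0.44 × 0.10 × 0.37 × 0.11 = 0.001791
P(Interlock chain inoperative) [AND] = 0.25 × 0.38 × 0.04 = 0.003800
P(Temperature loop fails) [AND] = 0.001791 × 0.003800 = 0.000007
P(Chemical batch overheats) [OR] = 1 − (1−0.000277) × (1−0.000007) × (1−0.15) = 0.150241
Rounded to 4 decimal places: P(Chemical batch overheats) ≈ 0.1502.

0.1502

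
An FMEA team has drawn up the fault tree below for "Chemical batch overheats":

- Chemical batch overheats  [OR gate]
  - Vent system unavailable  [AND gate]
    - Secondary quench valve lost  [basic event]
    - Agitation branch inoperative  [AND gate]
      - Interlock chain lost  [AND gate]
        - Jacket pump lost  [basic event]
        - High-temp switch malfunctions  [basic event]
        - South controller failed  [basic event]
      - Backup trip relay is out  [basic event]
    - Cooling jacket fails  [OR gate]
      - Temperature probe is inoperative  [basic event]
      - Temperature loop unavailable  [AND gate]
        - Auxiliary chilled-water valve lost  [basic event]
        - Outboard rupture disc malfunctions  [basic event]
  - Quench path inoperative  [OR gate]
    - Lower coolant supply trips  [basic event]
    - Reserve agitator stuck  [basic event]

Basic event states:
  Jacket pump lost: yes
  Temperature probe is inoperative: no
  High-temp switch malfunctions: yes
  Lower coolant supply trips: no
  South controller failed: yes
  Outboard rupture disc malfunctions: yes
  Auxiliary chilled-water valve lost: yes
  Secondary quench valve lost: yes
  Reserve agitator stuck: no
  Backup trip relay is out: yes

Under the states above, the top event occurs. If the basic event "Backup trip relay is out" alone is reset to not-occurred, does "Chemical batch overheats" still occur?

No

Counterfactual: set "Backup trip relay is out" to not occurred.
Interlock chain lost [AND]: Jacket pump lost=occurs, High-temp switch malfunctions=occurs, South controller failed=occurs → all inputs occur → occurs.
Agitation branch inoperative [AND]: Interlock chain lost=occurs, Backup trip relay is out=not → not all inputs occur → does not occur.
Temperature loop unavailable [AND]: Auxiliary chilled-water valve lost=occurs, Outboard rupture disc malfunctions=occurs → all inputs occur → occurs.
Cooling jacket fails [OR]: Temperature probe is inoperative=not, Temperature loop unavailable=occurs → at least one input occurs → occurs.
Vent system unavailable [AND]: Secondary quench valve lost=occurs, Agitation branch inoperative=not, Cooling jacket fails=occurs → not all inputs occur → does not occur.
Quench path inoperative [OR]: Lower coolant supply trips=not, Reserve agitator stuck=not → no input occurs → does not occur.
Chemical batch overheats [OR]: Vent system unavailable=not, Quench path inoperative=not → no input occurs → does not occur.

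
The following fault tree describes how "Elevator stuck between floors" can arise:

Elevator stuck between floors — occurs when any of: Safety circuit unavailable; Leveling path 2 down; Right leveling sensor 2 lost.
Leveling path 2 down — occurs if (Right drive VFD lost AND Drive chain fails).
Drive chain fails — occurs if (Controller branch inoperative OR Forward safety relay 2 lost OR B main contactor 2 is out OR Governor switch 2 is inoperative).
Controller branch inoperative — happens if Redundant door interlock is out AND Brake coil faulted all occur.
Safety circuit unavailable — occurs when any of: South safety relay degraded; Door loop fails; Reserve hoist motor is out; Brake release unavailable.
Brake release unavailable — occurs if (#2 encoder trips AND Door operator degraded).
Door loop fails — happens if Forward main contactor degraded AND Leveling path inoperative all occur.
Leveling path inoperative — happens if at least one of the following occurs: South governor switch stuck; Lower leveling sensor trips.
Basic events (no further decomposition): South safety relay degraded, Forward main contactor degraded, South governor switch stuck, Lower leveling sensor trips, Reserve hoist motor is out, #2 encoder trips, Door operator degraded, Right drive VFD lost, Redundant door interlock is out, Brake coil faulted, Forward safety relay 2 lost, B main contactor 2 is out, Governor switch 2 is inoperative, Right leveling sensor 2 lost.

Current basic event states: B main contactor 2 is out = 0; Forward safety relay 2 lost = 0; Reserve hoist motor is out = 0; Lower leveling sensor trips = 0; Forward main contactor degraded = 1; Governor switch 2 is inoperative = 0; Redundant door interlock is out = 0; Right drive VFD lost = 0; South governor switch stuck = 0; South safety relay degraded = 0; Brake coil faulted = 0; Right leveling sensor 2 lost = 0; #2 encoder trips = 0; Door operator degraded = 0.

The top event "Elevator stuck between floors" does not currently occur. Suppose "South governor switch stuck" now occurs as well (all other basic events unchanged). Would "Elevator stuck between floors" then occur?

Yes

Counterfactual: set "South governor switch stuck" to occurred.
Leveling path inoperative [OR]: South governor switch stuck=occurs, Lower leveling sensor trips=not → at least one input occurs → occurs.
Door loop fails [AND]: Forward main contactor degraded=occurs, Leveling path inoperative=occurs → all inputs occur → occurs.
Brake release unavailable [AND]: #2 encoder trips=not, Door operator degraded=not → not all inputs occur → does not occur.
Safety circuit unavailable [OR]: South safety relay degraded=not, Door loop fails=occurs, Reserve hoist motor is out=not, Brake release unavailable=not → at least one input occurs → occurs.
Controller branch inoperative [AND]: Redundant door interlock is out=not, Brake coil faulted=not → not all inputs occur → does not occur.
Drive chain fails [OR]: Controller branch inoperative=not, Forward safety relay 2 lost=not, B main contactor 2 is out=not, Governor switch 2 is inoperative=not → no input occurs → does not occur.
Leveling path 2 down [AND]: Right drive VFD lost=not, Drive chain fails=not → not all inputs occur → does not occur.
Elevator stuck between floors [OR]: Safety circuit unavailable=occurs, Leveling path 2 down=not, Right leveling sensor 2 lost=not → at least one input occurs → occurs.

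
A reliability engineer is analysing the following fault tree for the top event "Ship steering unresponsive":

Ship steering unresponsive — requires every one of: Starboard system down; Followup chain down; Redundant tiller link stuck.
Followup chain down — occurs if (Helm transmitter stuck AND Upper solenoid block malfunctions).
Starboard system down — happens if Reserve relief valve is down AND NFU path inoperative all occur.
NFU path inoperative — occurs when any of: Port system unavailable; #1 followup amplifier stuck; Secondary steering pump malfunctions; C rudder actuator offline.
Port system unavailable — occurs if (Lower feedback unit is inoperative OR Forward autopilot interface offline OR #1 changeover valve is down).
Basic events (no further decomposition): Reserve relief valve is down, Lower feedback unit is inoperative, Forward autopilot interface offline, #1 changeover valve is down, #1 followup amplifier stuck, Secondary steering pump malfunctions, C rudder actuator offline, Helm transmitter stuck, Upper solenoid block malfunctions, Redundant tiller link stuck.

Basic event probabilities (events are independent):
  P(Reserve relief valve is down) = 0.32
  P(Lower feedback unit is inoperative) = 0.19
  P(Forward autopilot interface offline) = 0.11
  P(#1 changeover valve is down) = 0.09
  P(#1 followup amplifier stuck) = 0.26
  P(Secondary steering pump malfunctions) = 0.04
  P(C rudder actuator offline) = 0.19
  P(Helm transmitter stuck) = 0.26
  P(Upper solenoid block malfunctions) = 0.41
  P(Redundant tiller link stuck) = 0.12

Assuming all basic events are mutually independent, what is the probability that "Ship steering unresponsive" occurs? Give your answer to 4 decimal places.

0.0025

P(Port system unavailable) [OR] = 1 − (1−0.19) × (1−0.11) × (1−0.09) = 0.343981
P(NFU path inoperative) [OR] = 1 − (1−0.343981) × (1−0.26) × (1−0.04) × (1−0.19) = 0.622511
P(Starboard system down) [AND] = 0.32 × 0.622511 = 0.199204
P(Followup chain down) [AND] = 0.26 × 0.41 = 0.106600
P(Ship steering unresponsive) [AND] = 0.199204 × 0.106600 × 0.12 = 0.002548
Rounded to 4 decimal places: P(Ship steering unresponsive) ≈ 0.0025.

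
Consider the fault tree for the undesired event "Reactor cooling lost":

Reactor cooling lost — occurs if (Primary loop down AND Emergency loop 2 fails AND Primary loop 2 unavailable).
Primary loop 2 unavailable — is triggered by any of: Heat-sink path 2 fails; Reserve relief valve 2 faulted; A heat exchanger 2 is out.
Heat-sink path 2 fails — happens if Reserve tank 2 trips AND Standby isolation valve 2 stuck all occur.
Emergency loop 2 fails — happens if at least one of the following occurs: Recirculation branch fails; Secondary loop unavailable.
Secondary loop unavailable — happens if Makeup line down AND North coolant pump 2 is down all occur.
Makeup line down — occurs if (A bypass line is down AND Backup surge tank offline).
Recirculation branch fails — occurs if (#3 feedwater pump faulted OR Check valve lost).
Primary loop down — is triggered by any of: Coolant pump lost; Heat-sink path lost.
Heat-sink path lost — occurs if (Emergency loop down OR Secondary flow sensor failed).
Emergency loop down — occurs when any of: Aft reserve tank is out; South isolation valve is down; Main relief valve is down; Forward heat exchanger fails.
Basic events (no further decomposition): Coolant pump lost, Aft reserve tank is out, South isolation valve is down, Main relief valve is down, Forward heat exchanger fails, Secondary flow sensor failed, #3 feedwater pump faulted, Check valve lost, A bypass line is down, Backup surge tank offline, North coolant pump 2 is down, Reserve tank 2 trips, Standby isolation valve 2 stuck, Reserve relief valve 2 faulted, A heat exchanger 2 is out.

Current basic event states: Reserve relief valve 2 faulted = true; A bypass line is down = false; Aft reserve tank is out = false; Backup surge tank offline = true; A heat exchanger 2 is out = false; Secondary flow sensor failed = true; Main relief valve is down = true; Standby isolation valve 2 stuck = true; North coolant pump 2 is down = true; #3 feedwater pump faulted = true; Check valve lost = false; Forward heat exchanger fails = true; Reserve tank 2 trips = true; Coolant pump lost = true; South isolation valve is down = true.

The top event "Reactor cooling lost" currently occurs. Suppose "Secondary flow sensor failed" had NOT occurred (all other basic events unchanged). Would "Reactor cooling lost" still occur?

Yes

Counterfactual: set "Secondary flow sensor failed" to not occurred.
Emergency loop down [OR]: Aft reserve tank is out=not, South isolation valve is down=occurs, Main relief valve is down=occurs, Forward heat exchanger fails=occurs → at least one input occurs → occurs.
Heat-sink path lost [OR]: Emergency loop down=occurs, Secondary flow sensor failed=not → at least one input occurs → occurs.
Primary loop down [OR]: Coolant pump lost=occurs, Heat-sink path lost=occurs → at least one input occurs → occurs.
Recirculation branch fails [OR]: #3 feedwater pump faulted=occurs, Check valve lost=not → at least one input occurs → occurs.
Makeup line down [AND]: A bypass line is down=not, Backup surge tank offline=occurs → not all inputs occur → does not occur.
Secondary loop unavailable [AND]: Makeup line down=not, North coolant pump 2 is down=occurs → not all inputs occur → does not occur.
Emergency loop 2 fails [OR]: Recirculation branch fails=occurs, Secondary loop unavailable=not → at least one input occurs → occurs.
Heat-sink path 2 fails [AND]: Reserve tank 2 trips=occurs, Standby isolation valve 2 stuck=occurs → all inputs occur → occurs.
Primary loop 2 unavailable [OR]: Heat-sink path 2 fails=occurs, Reserve relief valve 2 faulted=occurs, A heat exchanger 2 is out=not → at least one input occurs → occurs.
Reactor cooling lost [AND]: Primary loop down=occurs, Emergency loop 2 fails=occurs, Primary loop 2 unavailable=occurs → all inputs occur → occurs.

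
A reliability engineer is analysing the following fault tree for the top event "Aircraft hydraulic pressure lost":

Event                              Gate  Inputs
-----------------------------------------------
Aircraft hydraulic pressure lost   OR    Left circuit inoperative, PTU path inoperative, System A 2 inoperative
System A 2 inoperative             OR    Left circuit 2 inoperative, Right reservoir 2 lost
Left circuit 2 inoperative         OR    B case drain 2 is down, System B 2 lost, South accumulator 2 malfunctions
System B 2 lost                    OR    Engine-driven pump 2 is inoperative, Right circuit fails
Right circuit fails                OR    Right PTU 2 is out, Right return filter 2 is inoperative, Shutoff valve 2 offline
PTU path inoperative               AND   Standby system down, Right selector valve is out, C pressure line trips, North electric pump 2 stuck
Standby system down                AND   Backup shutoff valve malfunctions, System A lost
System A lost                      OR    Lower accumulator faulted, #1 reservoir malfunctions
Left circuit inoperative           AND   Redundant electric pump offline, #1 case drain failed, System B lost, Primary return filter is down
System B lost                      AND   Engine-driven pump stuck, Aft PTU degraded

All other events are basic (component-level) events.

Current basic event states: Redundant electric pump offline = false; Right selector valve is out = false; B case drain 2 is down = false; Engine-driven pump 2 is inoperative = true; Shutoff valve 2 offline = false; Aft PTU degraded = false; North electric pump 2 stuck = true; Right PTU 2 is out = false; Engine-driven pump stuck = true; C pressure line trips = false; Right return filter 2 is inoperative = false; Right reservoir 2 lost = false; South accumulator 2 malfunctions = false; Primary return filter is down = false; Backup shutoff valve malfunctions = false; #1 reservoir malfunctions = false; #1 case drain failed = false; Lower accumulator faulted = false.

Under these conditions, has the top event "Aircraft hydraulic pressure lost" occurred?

System B lost [AND]: Engine-driven pump stuck=occurs, Aft PTU degraded=not → not all inputs occur → does not occur.
Left circuit inoperative [AND]: Redundant electric pump offline=not, #1 case drain failed=not, System B lost=not, Primary return filter is down=not → not all inputs occur → does not occur.
System A lost [OR]: Lower accumulator faulted=not, #1 reservoir malfunctions=not → no input occurs → does not occur.
Standby system down [AND]: Backup shutoff valve malfunctions=not, System A lost=not → not all inputs occur → does not occur.
PTU path inoperative [AND]: Standby system down=not, Right selector valve is out=not, C pressure line trips=not, North electric pump 2 stuck=occurs → not all inputs occur → does not occur.
Right circuit fails [OR]: Right PTU 2 is out=not, Right return filter 2 is inoperative=not, Shutoff valve 2 offline=not → no input occurs → does not occur.
System B 2 lost [OR]: Engine-driven pump 2 is inoperative=occurs, Right circuit fails=not → at least one input occurs → occurs.
Left circuit 2 inoperative [OR]: B case drain 2 is down=not, System B 2 lost=occurs, South accumulator 2 malfunctions=not → at least one input occurs → occurs.
System A 2 inoperative [OR]: Left circuit 2 inoperative=occurs, Right reservoir 2 lost=not → at least one input occurs → occurs.
Aircraft hydraulic pressure lost [OR]: Left circuit inoperative=not, PTU path inoperative=not, System A 2 inoperative=occurs → at least one input occurs → occurs.

Yes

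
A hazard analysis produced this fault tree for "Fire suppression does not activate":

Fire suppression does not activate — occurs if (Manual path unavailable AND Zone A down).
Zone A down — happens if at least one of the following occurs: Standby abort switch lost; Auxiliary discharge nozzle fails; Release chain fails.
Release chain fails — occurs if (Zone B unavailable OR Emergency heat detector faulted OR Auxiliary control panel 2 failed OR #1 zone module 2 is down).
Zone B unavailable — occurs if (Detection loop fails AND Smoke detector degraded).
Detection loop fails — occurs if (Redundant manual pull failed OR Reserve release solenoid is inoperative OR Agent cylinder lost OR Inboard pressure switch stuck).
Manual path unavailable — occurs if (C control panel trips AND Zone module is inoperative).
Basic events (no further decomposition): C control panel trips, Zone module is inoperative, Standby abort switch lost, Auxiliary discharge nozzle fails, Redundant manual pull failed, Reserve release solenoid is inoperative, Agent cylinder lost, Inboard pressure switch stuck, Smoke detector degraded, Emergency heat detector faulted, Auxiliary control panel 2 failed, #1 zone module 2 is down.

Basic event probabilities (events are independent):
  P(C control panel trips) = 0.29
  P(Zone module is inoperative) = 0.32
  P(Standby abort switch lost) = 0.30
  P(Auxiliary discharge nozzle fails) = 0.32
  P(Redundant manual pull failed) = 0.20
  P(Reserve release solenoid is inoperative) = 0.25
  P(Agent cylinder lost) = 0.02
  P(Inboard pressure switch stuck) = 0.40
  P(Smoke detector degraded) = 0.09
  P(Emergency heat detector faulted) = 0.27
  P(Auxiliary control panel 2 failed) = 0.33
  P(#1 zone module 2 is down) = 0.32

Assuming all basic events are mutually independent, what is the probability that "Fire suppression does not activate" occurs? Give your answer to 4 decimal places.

P(Manual path unavailable) [AND] = 0.29 × 0.32 = 0.092800
P(Detection loop fails) [OR] = 1 − (1−0.20) × (1−0.25) × (1−0.02) × (1−0.40) = 0.647200
P(Zone B unavailable) [AND] = 0.647200 × 0.09 = 0.058248
P(Release chain fails) [OR] = 1 − (1−0.058248) × (1−0.27) × (1−0.33) × (1−0.32) = 0.686785
P(Zone A down) [OR] = 1 − (1−0.30) × (1−0.32) × (1−0.686785) = 0.850910
P(Fire suppression does not activate) [AND] = 0.092800 × 0.850910 = 0.078964
Rounded to 4 decimal places: P(Fire suppression does not activate) ≈ 0.0790.

0.0790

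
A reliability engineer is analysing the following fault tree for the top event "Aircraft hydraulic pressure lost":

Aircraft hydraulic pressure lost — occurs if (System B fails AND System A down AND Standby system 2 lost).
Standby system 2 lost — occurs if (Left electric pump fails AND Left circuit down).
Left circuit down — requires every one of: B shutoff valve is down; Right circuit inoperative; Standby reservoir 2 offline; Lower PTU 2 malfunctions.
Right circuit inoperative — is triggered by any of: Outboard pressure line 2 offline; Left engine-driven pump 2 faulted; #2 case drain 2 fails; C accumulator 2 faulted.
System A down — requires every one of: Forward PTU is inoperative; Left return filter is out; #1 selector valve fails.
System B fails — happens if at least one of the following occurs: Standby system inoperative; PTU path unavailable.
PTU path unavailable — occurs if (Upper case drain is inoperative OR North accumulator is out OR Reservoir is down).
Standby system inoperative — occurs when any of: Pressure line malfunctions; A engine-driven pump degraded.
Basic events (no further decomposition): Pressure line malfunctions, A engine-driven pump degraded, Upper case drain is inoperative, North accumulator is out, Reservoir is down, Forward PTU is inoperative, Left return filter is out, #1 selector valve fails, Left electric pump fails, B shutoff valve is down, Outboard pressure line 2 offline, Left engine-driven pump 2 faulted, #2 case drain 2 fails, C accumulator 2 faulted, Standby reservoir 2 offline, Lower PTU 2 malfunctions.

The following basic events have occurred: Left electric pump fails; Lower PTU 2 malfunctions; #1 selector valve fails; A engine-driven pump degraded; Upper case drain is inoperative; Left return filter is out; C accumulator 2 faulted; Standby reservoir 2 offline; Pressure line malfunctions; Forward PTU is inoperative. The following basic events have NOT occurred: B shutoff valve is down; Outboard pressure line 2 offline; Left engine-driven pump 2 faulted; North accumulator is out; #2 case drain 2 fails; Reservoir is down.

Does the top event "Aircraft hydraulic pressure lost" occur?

No

Standby system inoperative [OR]: Pressure line malfunctions=occurs, A engine-driven pump degraded=occurs → at least one input occurs → occurs.
PTU path unavailable [OR]: Upper case drain is inoperative=occurs, North accumulator is out=not, Reservoir is down=not → at least one input occurs → occurs.
System B fails [OR]: Standby system inoperative=occurs, PTU path unavailable=occurs → at least one input occurs → occurs.
System A down [AND]: Forward PTU is inoperative=occurs, Left return filter is out=occurs, #1 selector valve fails=occurs → all inputs occur → occurs.
Right circuit inoperative [OR]: Outboard pressure line 2 offline=not, Left engine-driven pump 2 faulted=not, #2 case drain 2 fails=not, C accumulator 2 faulted=occurs → at least one input occurs → occurs.
Left circuit down [AND]: B shutoff valve is down=not, Right circuit inoperative=occurs, Standby reservoir 2 offline=occurs, Lower PTU 2 malfunctions=occurs → not all inputs occur → does not occur.
Standby system 2 lost [AND]: Left electric pump fails=occurs, Left circuit down=not → not all inputs occur → does not occur.
Aircraft hydraulic pressure lost [AND]: System B fails=occurs, System A down=occurs, Standby system 2 lost=not → not all inputs occur → does not occur.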